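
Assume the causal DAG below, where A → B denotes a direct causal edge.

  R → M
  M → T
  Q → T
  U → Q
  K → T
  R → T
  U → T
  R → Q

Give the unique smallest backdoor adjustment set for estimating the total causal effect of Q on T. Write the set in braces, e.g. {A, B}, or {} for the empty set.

{R, U}

Variables eligible for adjustment (non-descendants of Q, excluding Q and T): {K, M, R, U}.
Backdoor paths from Q to T:
  P1: Q <- U -> T
  P2: Q <- R -> M -> T
  P3: Q <- R -> T
The empty set is not sufficient: P1 (Q <- U -> T) has no collider blocking it and no conditioned non-collider, so it is open.
Try {R, U}:
  P1: blocked at fork node U ∈ conditioning set.
  P2: blocked at fork node R ∈ conditioning set.
  P3: blocked at fork node R ∈ conditioning set.
{R, U} contains no descendant of Q and blocks every backdoor path.
Every element of {R, U} is needed (dropping R leaves P2 open; dropping U leaves P1 open), so no proper subset is valid.
Among all size-2 subsets of the eligible variables, only {R, U} blocks every backdoor path, so it is the unique smallest valid adjustment set.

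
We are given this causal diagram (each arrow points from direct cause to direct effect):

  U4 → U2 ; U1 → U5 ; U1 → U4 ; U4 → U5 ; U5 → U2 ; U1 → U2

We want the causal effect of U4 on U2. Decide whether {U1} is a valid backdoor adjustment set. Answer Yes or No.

Backdoor paths from U4 to U2 (paths whose first edge points into U4):
  P1: U4 <- U1 -> U5 -> U2
  P2: U4 <- U1 -> U2
Condition 1 (no descendant of U4 in the set): holds — descendants of U4 are {U2, U5}; none are in {U1}.
Condition 2 (every backdoor path blocked by {U1}):
  P1: blocked at fork node U1 ∈ conditioning set.
  P2: blocked at fork node U1 ∈ conditioning set.
{U1} satisfies the backdoor criterion.

Yes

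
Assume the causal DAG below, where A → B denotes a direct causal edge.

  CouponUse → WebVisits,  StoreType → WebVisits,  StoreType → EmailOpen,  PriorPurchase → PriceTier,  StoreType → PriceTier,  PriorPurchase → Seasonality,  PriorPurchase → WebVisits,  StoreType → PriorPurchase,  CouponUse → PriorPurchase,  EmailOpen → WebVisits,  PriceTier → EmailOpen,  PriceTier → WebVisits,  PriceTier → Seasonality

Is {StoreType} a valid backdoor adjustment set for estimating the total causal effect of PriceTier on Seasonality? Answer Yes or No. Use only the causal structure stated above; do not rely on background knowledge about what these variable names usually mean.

No

Backdoor paths from PriceTier to Seasonality (paths whose first edge points into PriceTier):
  P1: PriceTier <- StoreType -> PriorPurchase -> Seasonality
  P2: PriceTier <- StoreType -> EmailOpen -> WebVisits <- CouponUse -> PriorPurchase -> Seasonality
  P3: PriceTier <- StoreType -> EmailOpen -> WebVisits <- PriorPurchase -> Seasonality
  P4: PriceTier <- StoreType -> WebVisits <- CouponUse -> PriorPurchase -> Seasonality
  P5: PriceTier <- StoreType -> WebVisits <- PriorPurchase -> Seasonality
  P6: PriceTier <- PriorPurchase -> Seasonality
Condition 1 (no descendant of PriceTier in the set): holds — descendants of PriceTier are {EmailOpen, Seasonality, WebVisits}; none are in {StoreType}.
Condition 2 (every backdoor path blocked by {StoreType}):
  P1: blocked at fork node StoreType ∈ conditioning set.
  P2: blocked at fork node StoreType ∈ conditioning set.
  P3: blocked at fork node StoreType ∈ conditioning set.
  P4: blocked at fork node StoreType ∈ conditioning set.
  P5: blocked at fork node StoreType ∈ conditioning set.
  P6: open — no interior node is in the conditioning set.
{StoreType} does not satisfy the backdoor criterion.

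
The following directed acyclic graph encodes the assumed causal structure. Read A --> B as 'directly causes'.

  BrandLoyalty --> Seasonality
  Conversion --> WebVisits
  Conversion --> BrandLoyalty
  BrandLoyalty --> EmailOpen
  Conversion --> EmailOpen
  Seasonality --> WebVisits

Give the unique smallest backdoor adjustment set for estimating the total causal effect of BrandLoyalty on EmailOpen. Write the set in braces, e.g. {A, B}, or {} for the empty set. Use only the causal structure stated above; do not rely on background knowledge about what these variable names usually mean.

{Conversion}

Variables eligible for adjustment (non-descendants of BrandLoyalty, excluding BrandLoyalty and EmailOpen): {Conversion}.
Backdoor paths from BrandLoyalty to EmailOpen:
  P1: BrandLoyalty <- Conversion -> EmailOpen
The empty set is not sufficient: P1 (BrandLoyalty <- Conversion -> EmailOpen) has no collider blocking it and no conditioned non-collider, so it is open.
Try {Conversion}:
  P1: blocked at fork node Conversion ∈ conditioning set.
{Conversion} contains no descendant of BrandLoyalty and blocks every backdoor path.
{Conversion} is the unique smallest valid adjustment set.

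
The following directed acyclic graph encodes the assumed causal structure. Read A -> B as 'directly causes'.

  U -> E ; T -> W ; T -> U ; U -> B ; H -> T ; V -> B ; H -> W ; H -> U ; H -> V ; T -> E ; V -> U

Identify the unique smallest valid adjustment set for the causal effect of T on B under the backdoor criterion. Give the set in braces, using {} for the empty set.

Variables eligible for adjustment (non-descendants of T, excluding T and B): {H, V}.
Backdoor paths from T to B:
  P1: T <- H -> V -> U -> B
  P2: T <- H -> V -> B
  P3: T <- H -> U <- V -> B
  P4: T <- H -> U -> B
The empty set is not sufficient: P1 (T <- H -> V -> U -> B) has no collider blocking it and no conditioned non-collider, so it is open.
Try {H}:
  P1: blocked at fork node H ∈ conditioning set.
  P2: blocked at fork node H ∈ conditioning set.
  P3: blocked at fork node H ∈ conditioning set.
  P4: blocked at fork node H ∈ conditioning set.
{H} contains no descendant of T and blocks every backdoor path.
No other singleton works — e.g. {V} leaves P4 open — so {H} is the unique smallest valid adjustment set.

{H}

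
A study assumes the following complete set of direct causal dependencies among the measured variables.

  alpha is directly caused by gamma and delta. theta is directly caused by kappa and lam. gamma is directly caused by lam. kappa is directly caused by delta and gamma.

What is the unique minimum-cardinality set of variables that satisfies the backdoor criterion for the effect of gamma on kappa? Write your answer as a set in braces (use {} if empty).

Variables eligible for adjustment (non-descendants of gamma, excluding gamma and kappa): {delta, lam}.
Backdoor paths from gamma to kappa:
  P1: gamma <- lam -> theta <- kappa
Each backdoor path contains an unconditioned collider, so every path is already blocked with the empty conditioning set:
  P1: blocked at collider theta (neither it nor any descendant is in the conditioning set).
The empty set is therefore the unique smallest valid set.

{}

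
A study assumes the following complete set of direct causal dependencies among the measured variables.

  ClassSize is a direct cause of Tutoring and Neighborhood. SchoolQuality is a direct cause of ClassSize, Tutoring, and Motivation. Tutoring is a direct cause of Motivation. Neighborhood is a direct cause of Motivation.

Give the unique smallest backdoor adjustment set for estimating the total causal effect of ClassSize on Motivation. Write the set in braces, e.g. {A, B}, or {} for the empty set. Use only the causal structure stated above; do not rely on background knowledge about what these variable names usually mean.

Variables eligible for adjustment (non-descendants of ClassSize, excluding ClassSize and Motivation): {SchoolQuality}.
Backdoor paths from ClassSize to Motivation:
  P1: ClassSize <- SchoolQuality -> Tutoring -> Motivation
  P2: ClassSize <- SchoolQuality -> Motivation
The empty set is not sufficient: P1 (ClassSize <- SchoolQuality -> Tutoring -> Motivation) has no collider blocking it and no conditioned non-collider, so it is open.
Try {SchoolQuality}:
  P1: blocked at fork node SchoolQuality ∈ conditioning set.
  P2: blocked at fork node SchoolQuality ∈ conditioning set.
{SchoolQuality} contains no descendant of ClassSize and blocks every backdoor path.
{SchoolQuality} is the unique smallest valid adjustment set.

{SchoolQuality}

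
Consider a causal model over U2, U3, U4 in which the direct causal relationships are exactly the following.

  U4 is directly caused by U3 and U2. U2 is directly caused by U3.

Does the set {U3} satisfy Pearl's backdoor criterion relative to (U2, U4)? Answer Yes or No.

Backdoor paths from U2 to U4 (paths whose first edge points into U2):
  P1: U2 <- U3 -> U4
Condition 1 (no descendant of U2 in the set): holds — descendants of U2 are {U4}; none are in {U3}.
Condition 2 (every backdoor path blocked by {U3}):
  P1: blocked at fork node U3 ∈ conditioning set.
{U3} satisfies the backdoor criterion.

Yes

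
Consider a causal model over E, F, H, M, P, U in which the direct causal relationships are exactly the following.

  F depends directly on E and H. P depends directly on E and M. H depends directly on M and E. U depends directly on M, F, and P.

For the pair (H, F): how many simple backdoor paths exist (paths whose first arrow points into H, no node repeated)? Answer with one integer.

7

A backdoor path from H to F is any simple undirected path whose first edge points into H (i.e. leaves H via a parent).
Parents of H: {E, M}.
Enumerating:
  P1: H <- M -> P <- E -> F
  P2: H <- M -> P -> U <- F
  P3: H <- M -> U <- P <- E -> F
  P4: H <- M -> U <- F
  P5: H <- E -> P <- M -> U <- F
  P6: H <- E -> P -> U <- F
  P7: H <- E -> F
That exhausts the simple backdoor paths. Count: 7.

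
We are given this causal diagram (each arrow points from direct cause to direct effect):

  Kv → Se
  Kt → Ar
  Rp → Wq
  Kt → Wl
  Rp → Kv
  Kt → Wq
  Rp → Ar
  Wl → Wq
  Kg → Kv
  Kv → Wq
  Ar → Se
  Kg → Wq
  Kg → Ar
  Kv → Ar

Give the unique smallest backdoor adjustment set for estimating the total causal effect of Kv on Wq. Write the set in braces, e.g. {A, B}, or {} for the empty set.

Variables eligible for adjustment (non-descendants of Kv, excluding Kv and Wq): {Kg, Kt, Rp, Wl}.
Backdoor paths from Kv to Wq:
  P1: Kv <- Rp -> Ar <- Kg -> Wq
  P2: Kv <- Rp -> Ar <- Kt -> Wl -> Wq
  P3: Kv <- Rp -> Ar <- Kt -> Wq
  P4: Kv <- Rp -> Wq
  P5: Kv <- Kg -> Ar <- Rp -> Wq
  P6: Kv <- Kg -> Ar <- Kt -> Wl -> Wq
  P7: Kv <- Kg -> Ar <- Kt -> Wq
  P8: Kv <- Kg -> Wq
The empty set is not sufficient: P4 (Kv <- Rp -> Wq) has no collider blocking it and no conditioned non-collider, so it is open.
Try {Kg, Rp}:
  P1: blocked at fork node Rp ∈ conditioning set.
  P2: blocked at fork node Rp ∈ conditioning set.
  P3: blocked at fork node Rp ∈ conditioning set.
  P4: blocked at fork node Rp ∈ conditioning set.
  P5: blocked at fork node Kg ∈ conditioning set.
  P6: blocked at fork node Kg ∈ conditioning set.
  P7: blocked at fork node Kg ∈ conditioning set.
  P8: blocked at fork node Kg ∈ conditioning set.
{Kg, Rp} contains no descendant of Kv and blocks every backdoor path.
Every element of {Kg, Rp} is needed (dropping Kg leaves P8 open; dropping Rp leaves P4 open), so no proper subset is valid.
Among all size-2 subsets of the eligible variables, only {Kg, Rp} blocks every backdoor path, so it is the unique smallest valid adjustment set.

{Kg, Rp}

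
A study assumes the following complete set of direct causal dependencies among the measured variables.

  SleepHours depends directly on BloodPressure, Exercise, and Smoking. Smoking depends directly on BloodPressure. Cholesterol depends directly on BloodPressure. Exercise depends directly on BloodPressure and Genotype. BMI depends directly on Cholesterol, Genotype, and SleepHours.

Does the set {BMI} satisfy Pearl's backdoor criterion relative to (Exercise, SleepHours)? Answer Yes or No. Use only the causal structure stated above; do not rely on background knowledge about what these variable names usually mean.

Backdoor paths from Exercise to SleepHours (paths whose first edge points into Exercise):
  P1: Exercise <- Genotype -> BMI <- Cholesterol <- BloodPressure -> Smoking -> SleepHours
  P2: Exercise <- Genotype -> BMI <- Cholesterol <- BloodPressure -> SleepHours
  P3: Exercise <- Genotype -> BMI <- SleepHours
  P4: Exercise <- BloodPressure -> Cholesterol -> BMI <- SleepHours
  P5: Exercise <- BloodPressure -> Smoking -> SleepHours
  P6: Exercise <- BloodPressure -> SleepHours
Condition 1 (no descendant of Exercise in the set): FAILS — BMI is a descendant of Exercise.
Condition 2 (every backdoor path blocked by {BMI}):
  P1: open — collider(s) BMI are conditioned on (or have a conditioned descendant) and no non-collider on the path is in the set.
  P2: open — collider(s) BMI are conditioned on (or have a conditioned descendant) and no non-collider on the path is in the set.
  P3: open — collider(s) BMI are conditioned on (or have a conditioned descendant) and no non-collider on the path is in the set.
  P4: open — collider(s) BMI are conditioned on (or have a conditioned descendant) and no non-collider on the path is in the set.
  P5: open — no interior node is in the conditioning set.
  P6: open — no interior node is in the conditioning set.
{BMI} does not satisfy the backdoor criterion.

No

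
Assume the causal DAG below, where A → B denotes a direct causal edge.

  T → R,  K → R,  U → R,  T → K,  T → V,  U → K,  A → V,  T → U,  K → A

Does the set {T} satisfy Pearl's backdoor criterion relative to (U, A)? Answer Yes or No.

Yes

Backdoor paths from U to A (paths whose first edge points into U):
  P1: U <- T -> K -> A
  P2: U <- T -> R <- K -> A
  P3: U <- T -> V <- A
Condition 1 (no descendant of U in the set): holds — descendants of U are {A, K, R, V}; none are in {T}.
Condition 2 (every backdoor path blocked by {T}):
  P1: blocked at fork node T ∈ conditioning set.
  P2: blocked at fork node T ∈ conditioning set.
  P3: blocked at fork node T ∈ conditioning set.
{T} satisfies the backdoor criterion.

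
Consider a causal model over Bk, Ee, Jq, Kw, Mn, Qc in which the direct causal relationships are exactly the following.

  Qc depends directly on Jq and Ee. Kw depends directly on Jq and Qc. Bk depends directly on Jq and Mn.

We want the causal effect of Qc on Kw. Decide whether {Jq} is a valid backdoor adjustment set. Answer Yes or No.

Backdoor paths from Qc to Kw (paths whose first edge points into Qc):
  P1: Qc <- Jq -> Kw
Condition 1 (no descendant of Qc in the set): holds — descendants of Qc are {Kw}; none are in {Jq}.
Condition 2 (every backdoor path blocked by {Jq}):
  P1: blocked at fork node Jq ∈ conditioning set.
{Jq} satisfies the backdoor criterion.

Yes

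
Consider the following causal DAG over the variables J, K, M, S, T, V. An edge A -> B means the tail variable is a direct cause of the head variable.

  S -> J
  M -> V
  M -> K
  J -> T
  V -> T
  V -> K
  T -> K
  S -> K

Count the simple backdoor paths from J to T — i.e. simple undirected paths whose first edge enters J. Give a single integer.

3

A backdoor path from J to T is any simple undirected path whose first edge points into J (i.e. leaves J via a parent).
Parents of J: {S}.
Enumerating:
  P1: J <- S -> K <- M -> V -> T
  P2: J <- S -> K <- V -> T
  P3: J <- S -> K <- T
That exhausts the simple backdoor paths. Count: 3.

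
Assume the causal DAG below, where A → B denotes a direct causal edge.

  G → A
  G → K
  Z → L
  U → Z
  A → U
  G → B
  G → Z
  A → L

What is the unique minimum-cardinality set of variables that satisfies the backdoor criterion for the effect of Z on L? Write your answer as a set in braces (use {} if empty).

{A}

Variables eligible for adjustment (non-descendants of Z, excluding Z and L): {A, B, G, K, U}.
Backdoor paths from Z to L:
  P1: Z <- G -> A -> L
  P2: Z <- U <- A -> L
The empty set is not sufficient: P1 (Z <- G -> A -> L) has no collider blocking it and no conditioned non-collider, so it is open.
Try {A}:
  P1: blocked at chain node A ∈ conditioning set.
  P2: blocked at fork node A ∈ conditioning set.
{A} contains no descendant of Z and blocks every backdoor path.
No other singleton works — e.g. {G} leaves P2 open — so {A} is the unique smallest valid adjustment set.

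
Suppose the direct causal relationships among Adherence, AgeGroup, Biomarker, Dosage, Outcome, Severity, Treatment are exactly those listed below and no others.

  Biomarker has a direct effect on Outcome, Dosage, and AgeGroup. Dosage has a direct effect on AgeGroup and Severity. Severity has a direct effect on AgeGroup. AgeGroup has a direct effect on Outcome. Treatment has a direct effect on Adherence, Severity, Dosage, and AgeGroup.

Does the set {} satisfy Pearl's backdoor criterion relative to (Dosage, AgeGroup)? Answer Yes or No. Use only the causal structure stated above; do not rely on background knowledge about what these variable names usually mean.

No

Backdoor paths from Dosage to AgeGroup (paths whose first edge points into Dosage):
  P1: Dosage <- Treatment -> Severity -> AgeGroup
  P2: Dosage <- Treatment -> AgeGroup
  P3: Dosage <- Biomarker -> AgeGroup
  P4: Dosage <- Biomarker -> Outcome <- AgeGroup
Condition 1 (no descendant of Dosage in the set): holds — descendants of Dosage are {AgeGroup, Outcome, Severity}; none are in {}.
Condition 2 (every backdoor path blocked by {}):
  P1: open — no interior node is in the conditioning set.
  P2: open — no interior node is in the conditioning set.
  P3: open — no interior node is in the conditioning set.
  P4: blocked at collider Outcome (neither it nor any descendant is in the conditioning set).
{} does not satisfy the backdoor criterion.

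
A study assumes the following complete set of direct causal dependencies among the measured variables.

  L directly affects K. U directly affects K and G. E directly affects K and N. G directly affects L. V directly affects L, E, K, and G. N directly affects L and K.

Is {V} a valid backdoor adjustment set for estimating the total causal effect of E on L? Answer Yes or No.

Backdoor paths from E to L (paths whose first edge points into E):
  P1: E <- V -> G <- U -> K <- N -> L
  P2: E <- V -> G <- U -> K <- L
  P3: E <- V -> G -> L
  P4: E <- V -> L
  P5: E <- V -> K <- U -> G -> L
  P6: E <- V -> K <- N -> L
  P7: E <- V -> K <- L
Condition 1 (no descendant of E in the set): holds — descendants of E are {K, L, N}; none are in {V}.
Condition 2 (every backdoor path blocked by {V}):
  P1: blocked at fork node V ∈ conditioning set.
  P2: blocked at fork node V ∈ conditioning set.
  P3: blocked at fork node V ∈ conditioning set.
  P4: blocked at fork node V ∈ conditioning set.
  P5: blocked at fork node V ∈ conditioning set.
  P6: blocked at fork node V ∈ conditioning set.
  P7: blocked at fork node V ∈ conditioning set.
{V} satisfies the backdoor criterion.

Yes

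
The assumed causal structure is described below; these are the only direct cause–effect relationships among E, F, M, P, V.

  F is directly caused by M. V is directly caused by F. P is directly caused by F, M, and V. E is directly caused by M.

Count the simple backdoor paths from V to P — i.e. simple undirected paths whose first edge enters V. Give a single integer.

2

A backdoor path from V to P is any simple undirected path whose first edge points into V (i.e. leaves V via a parent).
Parents of V: {F}.
Enumerating:
  P1: V <- F <- M -> P
  P2: V <- F -> P
That exhausts the simple backdoor paths. Count: 2.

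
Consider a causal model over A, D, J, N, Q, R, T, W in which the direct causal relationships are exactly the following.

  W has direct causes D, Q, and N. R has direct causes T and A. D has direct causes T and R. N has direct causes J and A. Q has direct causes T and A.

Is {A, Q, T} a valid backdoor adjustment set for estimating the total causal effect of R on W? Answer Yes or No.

Yes

Backdoor paths from R to W (paths whose first edge points into R):
  P1: R <- T -> Q <- A -> N -> W
  P2: R <- T -> Q -> W
  P3: R <- T -> D -> W
  P4: R <- A -> Q <- T -> D -> W
  P5: R <- A -> Q -> W
  P6: R <- A -> N -> W
Condition 1 (no descendant of R in the set): holds — descendants of R are {D, W}; none are in {A, Q, T}.
Condition 2 (every backdoor path blocked by {A, Q, T}):
  P1: blocked at fork node T ∈ conditioning set.
  P2: blocked at fork node T ∈ conditioning set.
  P3: blocked at fork node T ∈ conditioning set.
  P4: blocked at fork node A ∈ conditioning set.
  P5: blocked at fork node A ∈ conditioning set.
  P6: blocked at fork node A ∈ conditioning set.
{A, Q, T} satisfies the backdoor criterion.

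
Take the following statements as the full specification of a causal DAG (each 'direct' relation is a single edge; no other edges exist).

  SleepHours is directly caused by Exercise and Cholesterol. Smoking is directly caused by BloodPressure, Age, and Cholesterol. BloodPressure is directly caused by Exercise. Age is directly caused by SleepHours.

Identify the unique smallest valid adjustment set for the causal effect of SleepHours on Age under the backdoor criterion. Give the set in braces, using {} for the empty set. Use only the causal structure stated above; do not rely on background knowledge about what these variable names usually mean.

Variables eligible for adjustment (non-descendants of SleepHours, excluding SleepHours and Age): {BloodPressure, Cholesterol, Exercise}.
Backdoor paths from SleepHours to Age:
  P1: SleepHours <- Exercise -> BloodPressure -> Smoking <- Age
  P2: SleepHours <- Cholesterol -> Smoking <- Age
Each backdoor path contains an unconditioned collider, so every path is already blocked with the empty conditioning set:
  P1: blocked at collider Smoking (neither it nor any descendant is in the conditioning set).
  P2: blocked at collider Smoking (neither it nor any descendant is in the conditioning set).
The empty set is therefore the unique smallest valid set.

{}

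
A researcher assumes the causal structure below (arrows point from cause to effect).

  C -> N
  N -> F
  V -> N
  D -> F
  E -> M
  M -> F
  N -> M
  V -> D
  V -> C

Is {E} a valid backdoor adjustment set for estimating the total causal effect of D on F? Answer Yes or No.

Backdoor paths from D to F (paths whose first edge points into D):
  P1: D <- V -> C -> N -> M -> F
  P2: D <- V -> C -> N -> F
  P3: D <- V -> N -> M -> F
  P4: D <- V -> N -> F
Condition 1 (no descendant of D in the set): holds — descendants of D are {F}; none are in {E}.
Condition 2 (every backdoor path blocked by {E}):
  P1: open — no interior node is in the conditioning set.
  P2: open — no interior node is in the conditioning set.
  P3: open — no interior node is in the conditioning set.
  P4: open — no interior node is in the conditioning set.
{E} does not satisfy the backdoor criterion.

No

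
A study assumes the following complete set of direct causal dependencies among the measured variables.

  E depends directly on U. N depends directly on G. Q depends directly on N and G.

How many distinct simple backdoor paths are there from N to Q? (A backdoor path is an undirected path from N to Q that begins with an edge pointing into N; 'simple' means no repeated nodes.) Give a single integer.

1

A backdoor path from N to Q is any simple undirected path whose first edge points into N (i.e. leaves N via a parent).
Parents of N: {G}.
Enumerating:
  P1: N <- G -> Q
That exhausts the simple backdoor paths. Count: 1.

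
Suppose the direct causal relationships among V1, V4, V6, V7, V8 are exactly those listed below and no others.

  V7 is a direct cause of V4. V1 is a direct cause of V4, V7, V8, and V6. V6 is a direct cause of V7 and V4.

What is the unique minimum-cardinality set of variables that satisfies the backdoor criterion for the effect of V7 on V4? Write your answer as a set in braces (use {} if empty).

{V1, V6}

Variables eligible for adjustment (non-descendants of V7, excluding V7 and V4): {V1, V6, V8}.
Backdoor paths from V7 to V4:
  P1: V7 <- V1 -> V6 -> V4
  P2: V7 <- V1 -> V4
  P3: V7 <- V6 <- V1 -> V4
  P4: V7 <- V6 -> V4
The empty set is not sufficient: P1 (V7 <- V1 -> V6 -> V4) has no collider blocking it and no conditioned non-collider, so it is open.
Try {V1, V6}:
  P1: blocked at fork node V1 ∈ conditioning set.
  P2: blocked at fork node V1 ∈ conditioning set.
  P3: blocked at chain node V6 ∈ conditioning set.
  P4: blocked at fork node V6 ∈ conditioning set.
{V1, V6} contains no descendant of V7 and blocks every backdoor path.
Every element of {V1, V6} is needed (dropping V1 leaves P2 open; dropping V6 leaves P4 open), so no proper subset is valid.
Among all size-2 subsets of the eligible variables, only {V1, V6} blocks every backdoor path, so it is the unique smallest valid adjustment set.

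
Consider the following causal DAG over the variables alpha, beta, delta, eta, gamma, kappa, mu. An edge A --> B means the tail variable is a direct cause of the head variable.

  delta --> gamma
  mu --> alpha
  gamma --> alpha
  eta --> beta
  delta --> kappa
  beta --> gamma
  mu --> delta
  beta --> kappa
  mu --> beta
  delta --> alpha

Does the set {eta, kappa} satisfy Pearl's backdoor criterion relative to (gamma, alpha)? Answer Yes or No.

Backdoor paths from gamma to alpha (paths whose first edge points into gamma):
  P1: gamma <- delta <- mu -> alpha
  P2: gamma <- delta -> kappa <- beta <- mu -> alpha
  P3: gamma <- delta -> alpha
  P4: gamma <- beta <- mu -> delta -> alpha
  P5: gamma <- beta <- mu -> alpha
  P6: gamma <- beta -> kappa <- delta <- mu -> alpha
  P7: gamma <- beta -> kappa <- delta -> alpha
Condition 1 (no descendant of gamma in the set): holds — descendants of gamma are {alpha}; none are in {eta, kappa}.
Condition 2 (every backdoor path blocked by {eta, kappa}):
  P1: open — no interior node is in the conditioning set.
  P2: open — collider(s) kappa are conditioned on (or have a conditioned descendant) and no non-collider on the path is in the set.
  P3: open — no interior node is in the conditioning set.
  P4: open — no interior node is in the conditioning set.
  P5: open — no interior node is in the conditioning set.
  P6: open — collider(s) kappa are conditioned on (or have a conditioned descendant) and no non-collider on the path is in the set.
  P7: open — collider(s) kappa are conditioned on (or have a conditioned descendant) and no non-collider on the path is in the set.
{eta, kappa} does not satisfy the backdoor criterion.

No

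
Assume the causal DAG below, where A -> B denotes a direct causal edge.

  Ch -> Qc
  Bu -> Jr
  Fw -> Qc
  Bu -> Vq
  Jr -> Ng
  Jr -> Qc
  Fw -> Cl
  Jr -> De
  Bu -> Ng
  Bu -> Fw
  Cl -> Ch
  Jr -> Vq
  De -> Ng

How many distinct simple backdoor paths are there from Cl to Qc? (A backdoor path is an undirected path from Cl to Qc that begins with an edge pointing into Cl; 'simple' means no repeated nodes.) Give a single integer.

5

A backdoor path from Cl to Qc is any simple undirected path whose first edge points into Cl (i.e. leaves Cl via a parent).
Parents of Cl: {Fw}.
Enumerating:
  P1: Cl <- Fw <- Bu -> Jr -> Qc
  P2: Cl <- Fw <- Bu -> Vq <- Jr -> Qc
  P3: Cl <- Fw <- Bu -> Ng <- Jr -> Qc
  P4: Cl <- Fw <- Bu -> Ng <- De <- Jr -> Qc
  P5: Cl <- Fw -> Qc
That exhausts the simple backdoor paths. Count: 5.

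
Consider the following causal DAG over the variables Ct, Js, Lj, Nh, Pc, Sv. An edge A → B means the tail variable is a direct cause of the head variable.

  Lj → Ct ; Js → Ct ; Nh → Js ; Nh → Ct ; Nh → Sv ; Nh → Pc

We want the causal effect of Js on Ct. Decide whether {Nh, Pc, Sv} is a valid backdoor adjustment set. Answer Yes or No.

Yes

Backdoor paths from Js to Ct (paths whose first edge points into Js):
  P1: Js <- Nh -> Ct
Condition 1 (no descendant of Js in the set): holds — descendants of Js are {Ct}; none are in {Nh, Pc, Sv}.
Condition 2 (every backdoor path blocked by {Nh, Pc, Sv}):
  P1: blocked at fork node Nh ∈ conditioning set.
{Nh, Pc, Sv} satisfies the backdoor criterion.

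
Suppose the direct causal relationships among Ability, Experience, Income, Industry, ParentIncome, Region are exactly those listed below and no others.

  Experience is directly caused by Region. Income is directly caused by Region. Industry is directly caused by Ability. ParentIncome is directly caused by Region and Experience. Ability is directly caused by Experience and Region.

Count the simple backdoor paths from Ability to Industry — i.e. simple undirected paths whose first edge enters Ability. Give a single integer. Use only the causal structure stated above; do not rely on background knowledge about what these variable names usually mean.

A backdoor path from Ability to Industry is any simple undirected path whose first edge points into Ability (i.e. leaves Ability via a parent).
Parents of Ability: {Experience, Region}.
No simple path from any parent of Ability reaches Industry without revisiting Ability, so there are no backdoor paths.

0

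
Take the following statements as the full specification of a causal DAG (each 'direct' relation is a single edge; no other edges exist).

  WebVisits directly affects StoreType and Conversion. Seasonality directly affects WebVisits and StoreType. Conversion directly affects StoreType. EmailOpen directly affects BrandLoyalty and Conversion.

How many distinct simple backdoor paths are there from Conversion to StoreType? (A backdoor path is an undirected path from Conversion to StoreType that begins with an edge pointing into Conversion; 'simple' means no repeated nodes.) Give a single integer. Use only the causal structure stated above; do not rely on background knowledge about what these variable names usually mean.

2

A backdoor path from Conversion to StoreType is any simple undirected path whose first edge points into Conversion (i.e. leaves Conversion via a parent).
Parents of Conversion: {EmailOpen, WebVisits}.
Enumerating:
  P1: Conversion <- WebVisits <- Seasonality -> StoreType
  P2: Conversion <- WebVisits -> StoreType
That exhausts the simple backdoor paths. Count: 2.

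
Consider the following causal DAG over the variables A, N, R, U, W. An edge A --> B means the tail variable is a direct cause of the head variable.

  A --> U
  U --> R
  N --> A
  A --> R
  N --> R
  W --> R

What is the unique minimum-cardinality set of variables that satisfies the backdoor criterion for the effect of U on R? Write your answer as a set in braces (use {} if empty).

{A}

Variables eligible for adjustment (non-descendants of U, excluding U and R): {A, N, W}.
Backdoor paths from U to R:
  P1: U <- A <- N -> R
  P2: U <- A -> R
The empty set is not sufficient: P1 (U <- A <- N -> R) has no collider blocking it and no conditioned non-collider, so it is open.
Try {A}:
  P1: blocked at chain node A ∈ conditioning set.
  P2: blocked at fork node A ∈ conditioning set.
{A} contains no descendant of U and blocks every backdoor path.
No other singleton works — e.g. {N} leaves P2 open — so {A} is the unique smallest valid adjustment set.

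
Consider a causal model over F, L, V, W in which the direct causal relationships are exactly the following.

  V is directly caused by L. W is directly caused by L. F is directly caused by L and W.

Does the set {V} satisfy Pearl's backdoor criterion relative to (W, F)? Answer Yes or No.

No

Backdoor paths from W to F (paths whose first edge points into W):
  P1: W <- L -> F
Condition 1 (no descendant of W in the set): holds — descendants of W are {F}; none are in {V}.
Condition 2 (every backdoor path blocked by {V}):
  P1: open — no interior node is in the conditioning set.
{V} does not satisfy the backdoor criterion.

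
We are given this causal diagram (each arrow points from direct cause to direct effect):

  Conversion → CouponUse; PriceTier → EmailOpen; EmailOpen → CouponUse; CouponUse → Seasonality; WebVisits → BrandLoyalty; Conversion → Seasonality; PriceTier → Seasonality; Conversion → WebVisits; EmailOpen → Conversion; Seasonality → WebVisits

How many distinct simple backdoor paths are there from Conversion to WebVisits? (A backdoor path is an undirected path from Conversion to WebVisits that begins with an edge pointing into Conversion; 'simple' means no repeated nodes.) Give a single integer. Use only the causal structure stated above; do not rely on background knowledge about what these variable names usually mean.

2

A backdoor path from Conversion to WebVisits is any simple undirected path whose first edge points into Conversion (i.e. leaves Conversion via a parent).
Parents of Conversion: {EmailOpen}.
Enumerating:
  P1: Conversion <- EmailOpen <- PriceTier -> Seasonality -> WebVisits
  P2: Conversion <- EmailOpen -> CouponUse -> Seasonality -> WebVisits
That exhausts the simple backdoor paths. Count: 2.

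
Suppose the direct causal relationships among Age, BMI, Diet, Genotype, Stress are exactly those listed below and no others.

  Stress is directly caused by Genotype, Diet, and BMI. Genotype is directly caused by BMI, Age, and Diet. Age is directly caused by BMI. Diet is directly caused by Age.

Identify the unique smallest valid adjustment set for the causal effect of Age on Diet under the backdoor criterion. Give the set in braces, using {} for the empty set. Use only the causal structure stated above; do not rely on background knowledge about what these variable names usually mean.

Variables eligible for adjustment (non-descendants of Age, excluding Age and Diet): {BMI}.
Backdoor paths from Age to Diet:
  P1: Age <- BMI -> Genotype <- Diet
  P2: Age <- BMI -> Genotype -> Stress <- Diet
  P3: Age <- BMI -> Stress <- Diet
  P4: Age <- BMI -> Stress <- Genotype <- Diet
Each backdoor path contains an unconditioned collider, so every path is already blocked with the empty conditioning set:
  P1: blocked at collider Genotype (neither it nor any descendant is in the conditioning set).
  P2: blocked at collider Stress (neither it nor any descendant is in the conditioning set).
  P3: blocked at collider Stress (neither it nor any descendant is in the conditioning set).
  P4: blocked at collider Stress (neither it nor any descendant is in the conditioning set).
The empty set is therefore the unique smallest valid set.

{}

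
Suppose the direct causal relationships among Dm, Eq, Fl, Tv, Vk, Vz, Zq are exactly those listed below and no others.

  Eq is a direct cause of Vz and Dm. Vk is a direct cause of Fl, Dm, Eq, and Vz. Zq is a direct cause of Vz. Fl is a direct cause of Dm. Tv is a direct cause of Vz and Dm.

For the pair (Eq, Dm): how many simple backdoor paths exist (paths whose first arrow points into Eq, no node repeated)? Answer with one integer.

3

A backdoor path from Eq to Dm is any simple undirected path whose first edge points into Eq (i.e. leaves Eq via a parent).
Parents of Eq: {Vk}.
Enumerating:
  P1: Eq <- Vk -> Fl -> Dm
  P2: Eq <- Vk -> Vz <- Tv -> Dm
  P3: Eq <- Vk -> Dm
That exhausts the simple backdoor paths. Count: 3.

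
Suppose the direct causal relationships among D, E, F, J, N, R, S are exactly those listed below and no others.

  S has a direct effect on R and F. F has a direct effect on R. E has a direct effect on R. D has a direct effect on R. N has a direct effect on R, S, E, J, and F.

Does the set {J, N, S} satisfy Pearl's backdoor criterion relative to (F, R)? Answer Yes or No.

Yes

Backdoor paths from F to R (paths whose first edge points into F):
  P1: F <- N -> S -> R
  P2: F <- N -> E -> R
  P3: F <- N -> R
  P4: F <- S <- N -> E -> R
  P5: F <- S <- N -> R
  P6: F <- S -> R
Condition 1 (no descendant of F in the set): holds — descendants of F are {R}; none are in {J, N, S}.
Condition 2 (every backdoor path blocked by {J, N, S}):
  P1: blocked at fork node N ∈ conditioning set.
  P2: blocked at fork node N ∈ conditioning set.
  P3: blocked at fork node N ∈ conditioning set.
  P4: blocked at chain node S ∈ conditioning set.
  P5: blocked at chain node S ∈ conditioning set.
  P6: blocked at fork node S ∈ conditioning set.
{J, N, S} satisfies the backdoor criterion.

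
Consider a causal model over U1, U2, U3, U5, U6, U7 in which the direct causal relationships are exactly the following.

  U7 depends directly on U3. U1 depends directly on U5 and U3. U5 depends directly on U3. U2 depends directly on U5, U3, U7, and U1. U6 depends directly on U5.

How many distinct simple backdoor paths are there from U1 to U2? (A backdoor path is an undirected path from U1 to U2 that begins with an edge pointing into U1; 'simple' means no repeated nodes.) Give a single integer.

A backdoor path from U1 to U2 is any simple undirected path whose first edge points into U1 (i.e. leaves U1 via a parent).
Parents of U1: {U3, U5}.
Enumerating:
  P1: U1 <- U3 -> U7 -> U2
  P2: U1 <- U3 -> U5 -> U2
  P3: U1 <- U3 -> U2
  P4: U1 <- U5 <- U3 -> U7 -> U2
  P5: U1 <- U5 <- U3 -> U2
  P6: U1 <- U5 -> U2
That exhausts the simple backdoor paths. Count: 6.

6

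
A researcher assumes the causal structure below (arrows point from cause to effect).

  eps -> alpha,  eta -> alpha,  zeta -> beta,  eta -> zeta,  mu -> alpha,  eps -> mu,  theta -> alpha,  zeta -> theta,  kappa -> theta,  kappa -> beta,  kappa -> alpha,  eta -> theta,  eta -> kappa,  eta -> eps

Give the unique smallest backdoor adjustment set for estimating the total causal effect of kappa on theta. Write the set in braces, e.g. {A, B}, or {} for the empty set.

{eta}

Variables eligible for adjustment (non-descendants of kappa, excluding kappa and theta): {eps, eta, mu, zeta}.
Backdoor paths from kappa to theta:
  P1: kappa <- eta -> zeta -> theta
  P2: kappa <- eta -> eps -> mu -> alpha <- theta
  P3: kappa <- eta -> eps -> alpha <- theta
  P4: kappa <- eta -> theta
  P5: kappa <- eta -> alpha <- theta
The empty set is not sufficient: P1 (kappa <- eta -> zeta -> theta) has no collider blocking it and no conditioned non-collider, so it is open.
Try {eta}:
  P1: blocked at fork node eta ∈ conditioning set.
  P2: blocked at fork node eta ∈ conditioning set.
  P3: blocked at fork node eta ∈ conditioning set.
  P4: blocked at fork node eta ∈ conditioning set.
  P5: blocked at fork node eta ∈ conditioning set.
{eta} contains no descendant of kappa and blocks every backdoor path.
No other singleton works — e.g. {zeta} leaves P4 open — so {eta} is the unique smallest valid adjustment set.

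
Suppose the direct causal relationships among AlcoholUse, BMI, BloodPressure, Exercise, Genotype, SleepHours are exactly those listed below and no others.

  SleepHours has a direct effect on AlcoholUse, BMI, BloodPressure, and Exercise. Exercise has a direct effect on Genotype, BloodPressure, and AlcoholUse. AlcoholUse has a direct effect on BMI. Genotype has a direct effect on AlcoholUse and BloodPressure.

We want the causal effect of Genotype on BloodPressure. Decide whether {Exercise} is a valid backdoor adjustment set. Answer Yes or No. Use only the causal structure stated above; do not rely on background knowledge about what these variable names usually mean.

Yes

Backdoor paths from Genotype to BloodPressure (paths whose first edge points into Genotype):
  P1: Genotype <- Exercise <- SleepHours -> BloodPressure
  P2: Genotype <- Exercise -> AlcoholUse <- SleepHours -> BloodPressure
  P3: Genotype <- Exercise -> AlcoholUse -> BMI <- SleepHours -> BloodPressure
  P4: Genotype <- Exercise -> BloodPressure
Condition 1 (no descendant of Genotype in the set): holds — descendants of Genotype are {AlcoholUse, BMI, BloodPressure}; none are in {Exercise}.
Condition 2 (every backdoor path blocked by {Exercise}):
  P1: blocked at chain node Exercise ∈ conditioning set.
  P2: blocked at fork node Exercise ∈ conditioning set.
  P3: blocked at fork node Exercise ∈ conditioning set.
  P4: blocked at fork node Exercise ∈ conditioning set.
{Exercise} satisfies the backdoor criterion.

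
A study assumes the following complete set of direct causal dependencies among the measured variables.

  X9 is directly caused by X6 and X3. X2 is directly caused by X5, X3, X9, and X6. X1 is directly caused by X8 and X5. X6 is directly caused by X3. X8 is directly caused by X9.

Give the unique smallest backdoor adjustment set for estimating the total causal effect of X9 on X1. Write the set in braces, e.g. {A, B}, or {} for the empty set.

{}

Variables eligible for adjustment (non-descendants of X9, excluding X9 and X1): {X3, X5, X6}.
Backdoor paths from X9 to X1:
  P1: X9 <- X3 -> X6 -> X2 <- X5 -> X1
  P2: X9 <- X3 -> X2 <- X5 -> X1
  P3: X9 <- X6 <- X3 -> X2 <- X5 -> X1
  P4: X9 <- X6 -> X2 <- X5 -> X1
Each backdoor path contains an unconditioned collider, so every path is already blocked with the empty conditioning set:
  P1: blocked at collider X2 (neither it nor any descendant is in the conditioning set).
  P2: blocked at collider X2 (neither it nor any descendant is in the conditioning set).
  P3: blocked at collider X2 (neither it nor any descendant is in the conditioning set).
  P4: blocked at collider X2 (neither it nor any descendant is in the conditioning set).
The empty set is therefore the unique smallest valid set.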